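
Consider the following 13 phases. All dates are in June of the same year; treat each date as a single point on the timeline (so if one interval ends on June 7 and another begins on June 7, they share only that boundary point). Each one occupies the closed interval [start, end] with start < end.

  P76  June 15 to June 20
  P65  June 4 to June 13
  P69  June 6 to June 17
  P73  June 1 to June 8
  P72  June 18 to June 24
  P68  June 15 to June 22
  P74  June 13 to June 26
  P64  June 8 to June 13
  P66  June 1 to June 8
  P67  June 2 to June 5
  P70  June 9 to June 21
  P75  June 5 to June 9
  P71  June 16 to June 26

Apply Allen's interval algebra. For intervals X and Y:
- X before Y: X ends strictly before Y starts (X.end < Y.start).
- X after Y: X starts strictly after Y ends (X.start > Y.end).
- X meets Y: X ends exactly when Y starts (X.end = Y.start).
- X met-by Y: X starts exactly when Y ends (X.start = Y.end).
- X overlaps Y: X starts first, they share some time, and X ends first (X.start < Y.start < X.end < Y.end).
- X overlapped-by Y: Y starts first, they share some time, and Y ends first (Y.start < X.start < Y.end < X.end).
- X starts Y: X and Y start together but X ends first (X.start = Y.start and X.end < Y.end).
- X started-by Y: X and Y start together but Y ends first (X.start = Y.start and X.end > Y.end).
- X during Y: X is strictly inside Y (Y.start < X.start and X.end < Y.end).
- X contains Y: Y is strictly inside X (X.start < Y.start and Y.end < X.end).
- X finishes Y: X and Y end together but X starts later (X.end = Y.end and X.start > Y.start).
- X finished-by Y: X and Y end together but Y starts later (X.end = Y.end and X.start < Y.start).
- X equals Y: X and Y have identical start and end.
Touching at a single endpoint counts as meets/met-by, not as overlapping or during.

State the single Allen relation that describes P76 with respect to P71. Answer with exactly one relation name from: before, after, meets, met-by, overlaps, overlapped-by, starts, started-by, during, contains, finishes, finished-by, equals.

P76 = [June 15, June 20]; P71 = [June 16, June 26].
Compare endpoints: P76.start < P71.start, P76.start < P71.end, P76.end > P71.start, P76.end < P71.end.
That pattern is 'overlaps'.

overlaps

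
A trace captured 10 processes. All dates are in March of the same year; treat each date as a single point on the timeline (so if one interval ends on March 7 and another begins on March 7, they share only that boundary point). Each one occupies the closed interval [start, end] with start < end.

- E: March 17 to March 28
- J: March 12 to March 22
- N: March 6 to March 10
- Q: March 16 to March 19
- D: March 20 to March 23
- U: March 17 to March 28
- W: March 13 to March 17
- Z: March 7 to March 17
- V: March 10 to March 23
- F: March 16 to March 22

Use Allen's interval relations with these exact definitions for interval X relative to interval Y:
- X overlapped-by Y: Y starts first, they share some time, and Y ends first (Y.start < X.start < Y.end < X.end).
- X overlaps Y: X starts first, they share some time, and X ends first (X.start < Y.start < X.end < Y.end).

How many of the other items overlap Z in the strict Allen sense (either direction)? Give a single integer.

5

Target Z = [March 7, March 17].
D [March 20, March 23] → after → no.
E [March 17, March 28] → met-by → no.
F [March 16, March 22] → overlapped-by → counts.
J [March 12, March 22] → overlapped-by → counts.
N [March 6, March 10] → overlaps → counts.
Q [March 16, March 19] → overlapped-by → counts.
U [March 17, March 28] → met-by → no.
V [March 10, March 23] → overlapped-by → counts.
W [March 13, March 17] → finishes → no.
Total: 5.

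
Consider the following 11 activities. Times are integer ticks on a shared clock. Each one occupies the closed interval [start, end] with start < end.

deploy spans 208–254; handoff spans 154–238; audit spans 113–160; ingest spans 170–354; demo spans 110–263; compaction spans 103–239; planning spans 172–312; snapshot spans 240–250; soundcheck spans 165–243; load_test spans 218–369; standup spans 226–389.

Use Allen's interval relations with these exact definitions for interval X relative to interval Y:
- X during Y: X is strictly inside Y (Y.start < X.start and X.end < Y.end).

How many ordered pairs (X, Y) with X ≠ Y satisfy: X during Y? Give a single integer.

15

Checking all 110 ordered pairs for relation 'during'; matching pairs in alphabetical order:
(audit, compaction): audit during compaction ✓
(audit, demo): audit during demo ✓
(deploy, demo): deploy during demo ✓
(deploy, ingest): deploy during ingest ✓
(deploy, planning): deploy during planning ✓
(handoff, compaction): handoff during compaction ✓
(handoff, demo): handoff during demo ✓
(planning, ingest): planning during ingest ✓
(snapshot, demo): snapshot during demo ✓
(snapshot, deploy): snapshot during deploy ✓
(snapshot, ingest): snapshot during ingest ✓
(snapshot, load_test): snapshot during load_test ✓
(snapshot, planning): snapshot during planning ✓
(snapshot, standup): snapshot during standup ✓
(soundcheck, demo): soundcheck during demo ✓
Count: 15.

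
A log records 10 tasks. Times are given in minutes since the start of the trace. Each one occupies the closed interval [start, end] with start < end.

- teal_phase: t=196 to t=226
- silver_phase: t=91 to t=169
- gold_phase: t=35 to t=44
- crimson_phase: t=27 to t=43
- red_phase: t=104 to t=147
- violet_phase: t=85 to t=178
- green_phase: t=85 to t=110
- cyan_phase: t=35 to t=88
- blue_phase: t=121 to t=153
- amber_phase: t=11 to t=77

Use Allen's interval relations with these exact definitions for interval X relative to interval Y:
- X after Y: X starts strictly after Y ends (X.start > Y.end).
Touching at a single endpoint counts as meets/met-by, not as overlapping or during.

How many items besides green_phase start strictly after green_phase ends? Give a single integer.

Target green_phase = [t=85, t=110].
amber_phase [t=11, t=77] → before → no.
blue_phase [t=121, t=153] → after → counts.
crimson_phase [t=27, t=43] → before → no.
cyan_phase [t=35, t=88] → overlaps → no.
gold_phase [t=35, t=44] → before → no.
red_phase [t=104, t=147] → overlapped-by → no.
silver_phase [t=91, t=169] → overlapped-by → no.
teal_phase [t=196, t=226] → after → counts.
violet_phase [t=85, t=178] → started-by → no.
Total: 2.

2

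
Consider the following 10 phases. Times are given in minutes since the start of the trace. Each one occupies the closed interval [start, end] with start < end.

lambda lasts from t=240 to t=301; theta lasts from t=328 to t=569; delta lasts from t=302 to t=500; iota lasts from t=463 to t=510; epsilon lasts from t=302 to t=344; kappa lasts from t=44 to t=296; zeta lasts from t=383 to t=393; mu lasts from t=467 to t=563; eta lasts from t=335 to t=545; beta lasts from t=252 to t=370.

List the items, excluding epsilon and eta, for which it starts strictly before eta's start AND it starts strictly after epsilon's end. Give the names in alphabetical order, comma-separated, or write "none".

none

Conditions: its start is strictly before eta's start (X.start < t=335) AND its start is strictly after epsilon's end (X.start > t=344).
beta: start t=252 < t=335? ✓; start t=252 > t=344? ✗ → no.
delta: start t=302 < t=335? ✓; start t=302 > t=344? ✗ → no.
iota: start t=463 < t=335? ✗; start t=463 > t=344? ✓ → no.
kappa: start t=44 < t=335? ✓; start t=44 > t=344? ✗ → no.
lambda: start t=240 < t=335? ✓; start t=240 > t=344? ✗ → no.
mu: start t=467 < t=335? ✗; start t=467 > t=344? ✓ → no.
theta: start t=328 < t=335? ✓; start t=328 > t=344? ✗ → no.
zeta: start t=383 < t=335? ✗; start t=383 > t=344? ✓ → no.
Result: none.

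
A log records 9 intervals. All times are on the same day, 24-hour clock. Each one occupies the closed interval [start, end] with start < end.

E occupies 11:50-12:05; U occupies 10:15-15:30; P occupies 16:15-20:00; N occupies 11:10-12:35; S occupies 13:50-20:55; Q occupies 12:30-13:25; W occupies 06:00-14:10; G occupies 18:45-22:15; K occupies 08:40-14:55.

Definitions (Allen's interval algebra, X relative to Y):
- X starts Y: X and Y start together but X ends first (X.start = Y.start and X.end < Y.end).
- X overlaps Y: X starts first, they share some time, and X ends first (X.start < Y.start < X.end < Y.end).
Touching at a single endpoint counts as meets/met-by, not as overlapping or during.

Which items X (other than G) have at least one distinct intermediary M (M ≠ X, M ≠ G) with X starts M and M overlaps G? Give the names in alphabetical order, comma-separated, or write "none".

Target G = [18:45, 22:15].
Intermediaries M with M overlaps G: P, S.
Via P — items with X starts P: none.
Via S — items with X starts S: none.
Union: none.

none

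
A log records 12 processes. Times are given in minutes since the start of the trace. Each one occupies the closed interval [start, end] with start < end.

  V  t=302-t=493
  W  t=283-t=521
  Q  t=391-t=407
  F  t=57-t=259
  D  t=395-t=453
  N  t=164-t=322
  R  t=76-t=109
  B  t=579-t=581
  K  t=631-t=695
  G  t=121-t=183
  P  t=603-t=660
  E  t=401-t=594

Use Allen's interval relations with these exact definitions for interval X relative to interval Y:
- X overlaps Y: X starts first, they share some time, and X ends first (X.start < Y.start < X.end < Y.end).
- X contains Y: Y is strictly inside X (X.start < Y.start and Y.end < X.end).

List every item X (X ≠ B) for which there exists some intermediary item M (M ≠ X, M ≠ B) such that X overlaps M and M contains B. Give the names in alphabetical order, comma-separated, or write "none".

D, Q, V, W

Target B = [t=579, t=581].
Intermediaries M with M contains B: E.
Via E — items with X overlaps E: D, Q, V, W.
Union: D, Q, V, W.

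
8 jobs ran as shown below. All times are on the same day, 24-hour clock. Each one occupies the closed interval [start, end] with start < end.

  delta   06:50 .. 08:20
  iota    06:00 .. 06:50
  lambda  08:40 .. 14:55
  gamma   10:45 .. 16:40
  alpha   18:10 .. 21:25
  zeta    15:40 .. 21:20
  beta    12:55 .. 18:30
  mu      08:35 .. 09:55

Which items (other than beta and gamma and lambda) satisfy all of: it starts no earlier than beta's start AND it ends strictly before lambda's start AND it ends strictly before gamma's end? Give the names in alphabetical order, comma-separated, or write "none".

none

Conditions: its start is no earlier than beta's start (X.start >= 12:55) AND its end is strictly before lambda's start (X.end < 08:40) AND its end is strictly before gamma's end (X.end < 16:40).
alpha: start 18:10 >= 12:55? ✓; end 21:25 < 08:40? ✗; end 21:25 < 16:40? ✗ → no.
delta: start 06:50 >= 12:55? ✗; end 08:20 < 08:40? ✓; end 08:20 < 16:40? ✓ → no.
iota: start 06:00 >= 12:55? ✗; end 06:50 < 08:40? ✓; end 06:50 < 16:40? ✓ → no.
mu: start 08:35 >= 12:55? ✗; end 09:55 < 08:40? ✗; end 09:55 < 16:40? ✓ → no.
zeta: start 15:40 >= 12:55? ✓; end 21:20 < 08:40? ✗; end 21:20 < 16:40? ✗ → no.
Result: none.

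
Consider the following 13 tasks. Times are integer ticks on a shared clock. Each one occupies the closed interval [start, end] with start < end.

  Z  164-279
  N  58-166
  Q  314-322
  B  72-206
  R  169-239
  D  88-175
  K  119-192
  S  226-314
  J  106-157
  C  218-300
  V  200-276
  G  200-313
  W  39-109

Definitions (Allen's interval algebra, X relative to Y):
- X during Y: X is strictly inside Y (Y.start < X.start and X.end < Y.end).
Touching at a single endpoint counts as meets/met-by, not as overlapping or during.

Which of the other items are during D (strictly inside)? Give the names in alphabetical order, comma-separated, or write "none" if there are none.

J

Target D = [88, 175].
B [72, 206] → contains → no.
C [218, 300] → after → no.
G [200, 313] → after → no.
J [106, 157] → during → yes.
K [119, 192] → overlapped-by → no.
N [58, 166] → overlaps → no.
Q [314, 322] → after → no.
R [169, 239] → overlapped-by → no.
S [226, 314] → after → no.
V [200, 276] → after → no.
W [39, 109] → overlaps → no.
Z [164, 279] → overlapped-by → no.
Result: J.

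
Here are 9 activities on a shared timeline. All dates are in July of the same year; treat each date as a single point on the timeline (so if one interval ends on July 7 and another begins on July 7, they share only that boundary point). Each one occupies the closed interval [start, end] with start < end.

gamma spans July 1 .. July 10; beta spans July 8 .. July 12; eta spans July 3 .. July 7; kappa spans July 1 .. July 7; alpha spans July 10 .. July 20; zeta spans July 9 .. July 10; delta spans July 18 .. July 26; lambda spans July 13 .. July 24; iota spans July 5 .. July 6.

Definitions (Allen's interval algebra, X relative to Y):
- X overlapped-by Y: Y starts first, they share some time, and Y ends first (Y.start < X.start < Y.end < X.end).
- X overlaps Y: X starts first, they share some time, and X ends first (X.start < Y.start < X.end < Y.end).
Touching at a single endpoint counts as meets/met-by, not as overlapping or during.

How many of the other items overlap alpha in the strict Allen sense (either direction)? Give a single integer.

3

Target alpha = [July 10, July 20].
beta [July 8, July 12] → overlaps → counts.
delta [July 18, July 26] → overlapped-by → counts.
eta [July 3, July 7] → before → no.
gamma [July 1, July 10] → meets → no.
iota [July 5, July 6] → before → no.
kappa [July 1, July 7] → before → no.
lambda [July 13, July 24] → overlapped-by → counts.
zeta [July 9, July 10] → meets → no.
Total: 3.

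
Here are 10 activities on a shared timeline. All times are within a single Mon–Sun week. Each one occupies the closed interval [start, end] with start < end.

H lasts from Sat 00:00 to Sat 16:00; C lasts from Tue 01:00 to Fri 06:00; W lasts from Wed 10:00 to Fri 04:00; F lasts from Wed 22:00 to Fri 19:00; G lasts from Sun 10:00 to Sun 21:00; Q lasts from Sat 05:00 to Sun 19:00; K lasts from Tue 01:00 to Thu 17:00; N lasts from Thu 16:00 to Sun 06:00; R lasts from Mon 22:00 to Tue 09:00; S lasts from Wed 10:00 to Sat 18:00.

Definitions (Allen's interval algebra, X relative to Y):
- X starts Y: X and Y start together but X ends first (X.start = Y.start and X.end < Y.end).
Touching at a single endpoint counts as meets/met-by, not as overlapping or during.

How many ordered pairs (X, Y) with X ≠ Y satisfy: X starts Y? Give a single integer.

2

Checking all 90 ordered pairs for relation 'starts'; matching pairs in alphabetical order:
(K, C): K starts C ✓
(W, S): W starts S ✓
Count: 2.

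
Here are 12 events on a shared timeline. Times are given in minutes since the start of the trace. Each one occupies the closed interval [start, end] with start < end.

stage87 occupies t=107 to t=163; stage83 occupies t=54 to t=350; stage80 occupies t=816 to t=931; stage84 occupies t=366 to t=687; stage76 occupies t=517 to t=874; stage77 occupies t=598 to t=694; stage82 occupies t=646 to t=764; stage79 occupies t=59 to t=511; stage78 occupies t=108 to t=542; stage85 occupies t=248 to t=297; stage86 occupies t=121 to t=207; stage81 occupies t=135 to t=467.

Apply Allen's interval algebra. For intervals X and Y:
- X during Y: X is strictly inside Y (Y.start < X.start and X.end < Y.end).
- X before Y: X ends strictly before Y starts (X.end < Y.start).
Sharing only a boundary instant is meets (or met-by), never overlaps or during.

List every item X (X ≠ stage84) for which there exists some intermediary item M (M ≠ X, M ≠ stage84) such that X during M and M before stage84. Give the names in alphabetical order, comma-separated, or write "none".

Target stage84 = [t=366, t=687].
Intermediaries M with M before stage84: stage83, stage85, stage86, stage87.
Via stage83 — items with X during stage83: stage85, stage86, stage87.
Via stage85 — items with X during stage85: none.
Via stage86 — items with X during stage86: none.
Via stage87 — items with X during stage87: none.
Union: stage85, stage86, stage87.

stage85, stage86, stage87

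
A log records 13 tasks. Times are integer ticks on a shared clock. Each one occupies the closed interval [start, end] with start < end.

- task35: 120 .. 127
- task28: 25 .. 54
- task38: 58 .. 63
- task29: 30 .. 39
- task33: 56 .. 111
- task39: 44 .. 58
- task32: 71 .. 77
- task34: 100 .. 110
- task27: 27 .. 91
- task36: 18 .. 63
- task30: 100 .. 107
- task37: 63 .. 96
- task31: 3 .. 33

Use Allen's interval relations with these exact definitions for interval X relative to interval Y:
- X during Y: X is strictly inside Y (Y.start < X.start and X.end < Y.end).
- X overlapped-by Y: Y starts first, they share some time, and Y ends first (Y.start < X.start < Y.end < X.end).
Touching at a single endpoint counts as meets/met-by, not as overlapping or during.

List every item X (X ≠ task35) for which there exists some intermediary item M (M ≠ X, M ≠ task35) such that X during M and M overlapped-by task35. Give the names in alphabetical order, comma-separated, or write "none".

Target task35 = [120, 127].
Intermediaries M with M overlapped-by task35: none.
Union: none.

none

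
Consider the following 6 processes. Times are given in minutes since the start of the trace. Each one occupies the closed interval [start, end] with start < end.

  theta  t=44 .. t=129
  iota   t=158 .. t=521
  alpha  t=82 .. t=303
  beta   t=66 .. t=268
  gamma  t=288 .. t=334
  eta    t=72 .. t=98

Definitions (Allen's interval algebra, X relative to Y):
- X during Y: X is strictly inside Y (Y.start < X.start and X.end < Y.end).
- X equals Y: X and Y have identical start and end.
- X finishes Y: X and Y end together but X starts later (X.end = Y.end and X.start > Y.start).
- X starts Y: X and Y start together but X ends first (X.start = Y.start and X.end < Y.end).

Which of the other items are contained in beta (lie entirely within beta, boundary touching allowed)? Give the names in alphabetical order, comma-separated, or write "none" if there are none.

Target beta = [t=66, t=268].
alpha [t=82, t=303] → overlapped-by → no.
eta [t=72, t=98] → during → yes.
gamma [t=288, t=334] → after → no.
iota [t=158, t=521] → overlapped-by → no.
theta [t=44, t=129] → overlaps → no.
Result: eta.

eta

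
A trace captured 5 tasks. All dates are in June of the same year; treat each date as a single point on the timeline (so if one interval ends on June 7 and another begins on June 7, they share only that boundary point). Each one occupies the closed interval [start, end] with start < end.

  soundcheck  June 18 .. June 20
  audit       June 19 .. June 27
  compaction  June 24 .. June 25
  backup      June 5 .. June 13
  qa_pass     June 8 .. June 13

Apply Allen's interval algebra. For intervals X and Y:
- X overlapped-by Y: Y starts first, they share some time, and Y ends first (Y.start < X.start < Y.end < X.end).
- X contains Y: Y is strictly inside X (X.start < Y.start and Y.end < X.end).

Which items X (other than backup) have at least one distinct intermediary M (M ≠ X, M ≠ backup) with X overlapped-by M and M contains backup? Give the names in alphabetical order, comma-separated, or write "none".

Target backup = [June 5, June 13].
Intermediaries M with M contains backup: none.
Union: none.

none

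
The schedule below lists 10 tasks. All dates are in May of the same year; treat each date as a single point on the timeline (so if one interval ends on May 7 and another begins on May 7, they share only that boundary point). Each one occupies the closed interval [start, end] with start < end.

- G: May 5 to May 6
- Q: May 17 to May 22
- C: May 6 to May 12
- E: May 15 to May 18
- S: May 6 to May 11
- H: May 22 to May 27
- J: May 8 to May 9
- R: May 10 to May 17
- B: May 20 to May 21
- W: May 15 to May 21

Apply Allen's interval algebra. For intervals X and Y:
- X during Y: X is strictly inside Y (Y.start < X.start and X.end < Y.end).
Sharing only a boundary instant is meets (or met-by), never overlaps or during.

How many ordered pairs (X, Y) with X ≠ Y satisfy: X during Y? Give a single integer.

Checking all 90 ordered pairs for relation 'during'; matching pairs in alphabetical order:
(B, Q): B during Q ✓
(J, C): J during C ✓
(J, S): J during S ✓
Count: 3.

3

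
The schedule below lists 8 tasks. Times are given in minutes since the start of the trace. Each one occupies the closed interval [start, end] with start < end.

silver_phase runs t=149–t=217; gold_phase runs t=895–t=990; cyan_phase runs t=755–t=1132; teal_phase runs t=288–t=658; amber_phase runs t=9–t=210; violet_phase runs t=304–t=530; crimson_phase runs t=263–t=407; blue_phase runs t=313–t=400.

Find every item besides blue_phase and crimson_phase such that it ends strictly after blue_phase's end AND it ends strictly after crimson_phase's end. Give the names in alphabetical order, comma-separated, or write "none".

Conditions: its end is strictly after blue_phase's end (X.end > t=400) AND its end is strictly after crimson_phase's end (X.end > t=407).
amber_phase: end t=210 > t=400? ✗; end t=210 > t=407? ✗ → no.
cyan_phase: end t=1132 > t=400? ✓; end t=1132 > t=407? ✓ → yes.
gold_phase: end t=990 > t=400? ✓; end t=990 > t=407? ✓ → yes.
silver_phase: end t=217 > t=400? ✗; end t=217 > t=407? ✗ → no.
teal_phase: end t=658 > t=400? ✓; end t=658 > t=407? ✓ → yes.
violet_phase: end t=530 > t=400? ✓; end t=530 > t=407? ✓ → yes.
Result: cyan_phase, gold_phase, teal_phase, violet_phase.

cyan_phase, gold_phase, teal_phase, violet_phase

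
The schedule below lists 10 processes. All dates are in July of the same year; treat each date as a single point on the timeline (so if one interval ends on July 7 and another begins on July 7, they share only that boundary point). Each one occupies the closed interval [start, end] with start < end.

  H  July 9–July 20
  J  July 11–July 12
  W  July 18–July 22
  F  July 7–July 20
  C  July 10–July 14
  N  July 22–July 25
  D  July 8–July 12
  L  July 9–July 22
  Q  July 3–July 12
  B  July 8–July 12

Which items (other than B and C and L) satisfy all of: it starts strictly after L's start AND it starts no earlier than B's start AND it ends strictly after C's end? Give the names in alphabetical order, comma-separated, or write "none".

N, W

Conditions: its start is strictly after L's start (X.start > July 9) AND its start is no earlier than B's start (X.start >= July 8) AND its end is strictly after C's end (X.end > July 14).
D: start July 8 > July 9? ✗; start July 8 >= July 8? ✓; end July 12 > July 14? ✗ → no.
F: start July 7 > July 9? ✗; start July 7 >= July 8? ✗; end July 20 > July 14? ✓ → no.
H: start July 9 > July 9? ✗; start July 9 >= July 8? ✓; end July 20 > July 14? ✓ → no.
J: start July 11 > July 9? ✓; start July 11 >= July 8? ✓; end July 12 > July 14? ✗ → no.
N: start July 22 > July 9? ✓; start July 22 >= July 8? ✓; end July 25 > July 14? ✓ → yes.
Q: start July 3 > July 9? ✗; start July 3 >= July 8? ✗; end July 12 > July 14? ✗ → no.
W: start July 18 > July 9? ✓; start July 18 >= July 8? ✓; end July 22 > July 14? ✓ → yes.
Result: N, W.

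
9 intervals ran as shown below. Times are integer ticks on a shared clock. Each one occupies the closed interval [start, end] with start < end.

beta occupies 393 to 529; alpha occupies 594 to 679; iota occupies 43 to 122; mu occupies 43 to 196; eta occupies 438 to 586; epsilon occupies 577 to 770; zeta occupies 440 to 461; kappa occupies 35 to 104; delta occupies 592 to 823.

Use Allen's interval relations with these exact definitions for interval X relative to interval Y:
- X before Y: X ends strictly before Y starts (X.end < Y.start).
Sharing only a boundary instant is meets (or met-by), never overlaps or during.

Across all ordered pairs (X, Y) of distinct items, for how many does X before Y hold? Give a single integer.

26

Checking all 72 ordered pairs for relation 'before'; matching pairs in alphabetical order:
(beta, alpha): beta before alpha ✓
(beta, delta): beta before delta ✓
(beta, epsilon): beta before epsilon ✓
(eta, alpha): eta before alpha ✓
(eta, delta): eta before delta ✓
(iota, alpha): iota before alpha ✓
(iota, beta): iota before beta ✓
(iota, delta): iota before delta ✓
(iota, epsilon): iota before epsilon ✓
(iota, eta): iota before eta ✓
(iota, zeta): iota before zeta ✓
(kappa, alpha): kappa before alpha ✓
(kappa, beta): kappa before beta ✓
(kappa, delta): kappa before delta ✓
(kappa, epsilon): kappa before epsilon ✓
(kappa, eta): kappa before eta ✓
(kappa, zeta): kappa before zeta ✓
(mu, alpha): mu before alpha ✓
(mu, beta): mu before beta ✓
(mu, delta): mu before delta ✓
(mu, epsilon): mu before epsilon ✓
(mu, eta): mu before eta ✓
(mu, zeta): mu before zeta ✓
(zeta, alpha): zeta before alpha ✓
... plus 2 further pairs not listed.
Count: 26.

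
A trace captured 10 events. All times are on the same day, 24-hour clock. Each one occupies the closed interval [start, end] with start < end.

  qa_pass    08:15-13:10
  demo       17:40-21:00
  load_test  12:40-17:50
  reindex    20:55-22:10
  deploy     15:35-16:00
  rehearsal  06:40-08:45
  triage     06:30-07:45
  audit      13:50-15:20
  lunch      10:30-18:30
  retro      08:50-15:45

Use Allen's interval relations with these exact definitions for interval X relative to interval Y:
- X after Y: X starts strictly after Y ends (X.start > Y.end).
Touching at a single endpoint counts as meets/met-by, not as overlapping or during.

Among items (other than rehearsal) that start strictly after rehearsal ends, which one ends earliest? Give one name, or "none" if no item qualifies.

Target rehearsal = [06:40, 08:45].
audit [13:50, 15:20] → after → candidate.
demo [17:40, 21:00] → after → candidate.
deploy [15:35, 16:00] → after → candidate.
load_test [12:40, 17:50] → after → candidate.
lunch [10:30, 18:30] → after → candidate.
qa_pass [08:15, 13:10] → overlapped-by → excluded.
reindex [20:55, 22:10] → after → candidate.
retro [08:50, 15:45] → after → candidate.
triage [06:30, 07:45] → overlaps → excluded.
Among candidates, earliest end is 15:20 → audit.

audit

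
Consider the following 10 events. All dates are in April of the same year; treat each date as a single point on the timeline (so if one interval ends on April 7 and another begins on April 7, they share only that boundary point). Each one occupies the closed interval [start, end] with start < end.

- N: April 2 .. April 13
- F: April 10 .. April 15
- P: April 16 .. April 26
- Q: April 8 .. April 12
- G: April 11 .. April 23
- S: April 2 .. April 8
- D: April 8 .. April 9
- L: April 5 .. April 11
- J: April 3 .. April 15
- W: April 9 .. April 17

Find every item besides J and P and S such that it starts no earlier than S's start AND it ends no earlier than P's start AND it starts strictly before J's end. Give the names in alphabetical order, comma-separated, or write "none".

Conditions: its start is no earlier than S's start (X.start >= April 2) AND its end is no earlier than P's start (X.end >= April 16) AND its start is strictly before J's end (X.start < April 15).
D: start April 8 >= April 2? ✓; end April 9 >= April 16? ✗; start April 8 < April 15? ✓ → no.
F: start April 10 >= April 2? ✓; end April 15 >= April 16? ✗; start April 10 < April 15? ✓ → no.
G: start April 11 >= April 2? ✓; end April 23 >= April 16? ✓; start April 11 < April 15? ✓ → yes.
L: start April 5 >= April 2? ✓; end April 11 >= April 16? ✗; start April 5 < April 15? ✓ → no.
N: start April 2 >= April 2? ✓; end April 13 >= April 16? ✗; start April 2 < April 15? ✓ → no.
Q: start April 8 >= April 2? ✓; end April 12 >= April 16? ✗; start April 8 < April 15? ✓ → no.
W: start April 9 >= April 2? ✓; end April 17 >= April 16? ✓; start April 9 < April 15? ✓ → yes.
Result: G, W.

G, W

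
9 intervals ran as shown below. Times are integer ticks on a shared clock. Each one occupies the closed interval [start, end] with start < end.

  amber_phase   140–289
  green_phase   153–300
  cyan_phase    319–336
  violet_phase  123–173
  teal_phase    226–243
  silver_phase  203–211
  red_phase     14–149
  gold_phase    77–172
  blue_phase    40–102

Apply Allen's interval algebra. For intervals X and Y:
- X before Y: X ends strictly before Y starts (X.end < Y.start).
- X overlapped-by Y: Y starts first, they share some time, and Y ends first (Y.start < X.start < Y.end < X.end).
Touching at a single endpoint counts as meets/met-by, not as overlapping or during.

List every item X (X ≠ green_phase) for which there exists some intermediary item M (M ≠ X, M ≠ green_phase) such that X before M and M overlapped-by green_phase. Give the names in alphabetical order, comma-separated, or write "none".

none

Target green_phase = [153, 300].
Intermediaries M with M overlapped-by green_phase: none.
Union: none.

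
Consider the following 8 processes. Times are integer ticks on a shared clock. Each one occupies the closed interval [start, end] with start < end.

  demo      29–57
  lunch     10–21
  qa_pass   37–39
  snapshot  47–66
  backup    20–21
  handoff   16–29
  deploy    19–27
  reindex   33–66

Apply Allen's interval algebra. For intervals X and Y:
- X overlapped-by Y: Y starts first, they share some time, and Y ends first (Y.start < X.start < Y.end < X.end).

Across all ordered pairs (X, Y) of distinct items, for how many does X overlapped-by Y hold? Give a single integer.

Checking all 56 ordered pairs for relation 'overlapped-by'; matching pairs in alphabetical order:
(deploy, lunch): deploy overlapped-by lunch ✓
(handoff, lunch): handoff overlapped-by lunch ✓
(reindex, demo): reindex overlapped-by demo ✓
(snapshot, demo): snapshot overlapped-by demo ✓
Count: 4.

4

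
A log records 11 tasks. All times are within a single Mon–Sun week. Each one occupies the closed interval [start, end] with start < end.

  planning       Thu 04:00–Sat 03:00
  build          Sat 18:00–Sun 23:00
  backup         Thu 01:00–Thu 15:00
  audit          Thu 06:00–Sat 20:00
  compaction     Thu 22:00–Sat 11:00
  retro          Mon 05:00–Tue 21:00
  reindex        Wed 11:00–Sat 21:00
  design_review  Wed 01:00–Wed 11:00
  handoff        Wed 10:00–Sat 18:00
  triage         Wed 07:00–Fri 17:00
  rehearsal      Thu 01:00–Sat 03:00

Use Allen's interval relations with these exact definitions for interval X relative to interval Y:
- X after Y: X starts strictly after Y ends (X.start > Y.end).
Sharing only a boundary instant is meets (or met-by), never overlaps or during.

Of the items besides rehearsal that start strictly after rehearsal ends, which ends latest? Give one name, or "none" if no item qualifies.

build

Target rehearsal = [Thu 01:00, Sat 03:00].
audit [Thu 06:00, Sat 20:00] → overlapped-by → excluded.
backup [Thu 01:00, Thu 15:00] → starts → excluded.
build [Sat 18:00, Sun 23:00] → after → candidate.
compaction [Thu 22:00, Sat 11:00] → overlapped-by → excluded.
design_review [Wed 01:00, Wed 11:00] → before → excluded.
handoff [Wed 10:00, Sat 18:00] → contains → excluded.
planning [Thu 04:00, Sat 03:00] → finishes → excluded.
reindex [Wed 11:00, Sat 21:00] → contains → excluded.
retro [Mon 05:00, Tue 21:00] → before → excluded.
triage [Wed 07:00, Fri 17:00] → overlaps → excluded.
Among candidates, latest end is Sun 23:00 → build.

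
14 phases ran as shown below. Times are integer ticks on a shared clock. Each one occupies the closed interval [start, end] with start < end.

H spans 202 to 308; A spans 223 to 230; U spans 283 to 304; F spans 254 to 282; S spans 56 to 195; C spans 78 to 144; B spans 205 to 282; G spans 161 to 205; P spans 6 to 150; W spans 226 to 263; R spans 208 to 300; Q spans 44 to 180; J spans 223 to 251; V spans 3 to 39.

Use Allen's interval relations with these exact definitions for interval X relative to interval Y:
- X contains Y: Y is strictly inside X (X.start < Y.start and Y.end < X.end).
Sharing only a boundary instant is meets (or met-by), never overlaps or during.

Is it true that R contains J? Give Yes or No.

R = [208, 300], J = [223, 251].
Actual relation of R to J: contains.
Asked whether 'contains' holds → Yes.

Yes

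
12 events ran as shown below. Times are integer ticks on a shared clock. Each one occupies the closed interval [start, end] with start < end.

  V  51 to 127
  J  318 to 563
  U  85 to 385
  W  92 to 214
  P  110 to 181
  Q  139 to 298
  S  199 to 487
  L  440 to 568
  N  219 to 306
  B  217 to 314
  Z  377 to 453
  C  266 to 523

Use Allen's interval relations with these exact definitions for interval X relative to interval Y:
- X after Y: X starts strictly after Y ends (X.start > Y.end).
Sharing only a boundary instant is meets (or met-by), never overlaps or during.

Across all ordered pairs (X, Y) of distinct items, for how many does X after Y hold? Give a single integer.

31

Checking all 132 ordered pairs for relation 'after'; matching pairs in alphabetical order:
(B, P): B after P ✓
(B, V): B after V ✓
(B, W): B after W ✓
(C, P): C after P ✓
(C, V): C after V ✓
(C, W): C after W ✓
(J, B): J after B ✓
(J, N): J after N ✓
(J, P): J after P ✓
(J, Q): J after Q ✓
(J, V): J after V ✓
(J, W): J after W ✓
(L, B): L after B ✓
(L, N): L after N ✓
(L, P): L after P ✓
(L, Q): L after Q ✓
(L, U): L after U ✓
(L, V): L after V ✓
(L, W): L after W ✓
(N, P): N after P ✓
(N, V): N after V ✓
(N, W): N after W ✓
(Q, V): Q after V ✓
(S, P): S after P ✓
... plus 7 further pairs not listed.
Count: 31.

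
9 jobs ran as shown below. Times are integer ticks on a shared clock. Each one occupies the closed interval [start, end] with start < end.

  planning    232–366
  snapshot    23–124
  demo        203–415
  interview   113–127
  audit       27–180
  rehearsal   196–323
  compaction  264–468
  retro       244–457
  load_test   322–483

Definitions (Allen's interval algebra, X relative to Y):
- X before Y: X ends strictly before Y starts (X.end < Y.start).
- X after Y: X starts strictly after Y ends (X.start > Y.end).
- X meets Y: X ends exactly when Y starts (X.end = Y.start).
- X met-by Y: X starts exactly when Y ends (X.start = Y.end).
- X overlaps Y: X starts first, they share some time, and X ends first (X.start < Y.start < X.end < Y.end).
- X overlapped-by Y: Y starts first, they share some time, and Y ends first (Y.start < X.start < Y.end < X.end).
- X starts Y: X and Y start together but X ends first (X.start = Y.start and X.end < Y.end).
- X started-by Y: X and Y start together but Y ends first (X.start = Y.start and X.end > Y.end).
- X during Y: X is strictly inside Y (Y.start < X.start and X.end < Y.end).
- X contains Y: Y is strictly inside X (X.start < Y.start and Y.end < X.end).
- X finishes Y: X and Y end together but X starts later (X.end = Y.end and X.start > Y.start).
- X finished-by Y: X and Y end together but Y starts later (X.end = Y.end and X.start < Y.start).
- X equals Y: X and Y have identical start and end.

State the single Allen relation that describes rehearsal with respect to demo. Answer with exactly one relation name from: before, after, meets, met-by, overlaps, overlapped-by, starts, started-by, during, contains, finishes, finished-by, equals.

rehearsal = [196, 323]; demo = [203, 415].
Compare endpoints: rehearsal.start < demo.start, rehearsal.start < demo.end, rehearsal.end > demo.start, rehearsal.end < demo.end.
That pattern is 'overlaps'.

overlaps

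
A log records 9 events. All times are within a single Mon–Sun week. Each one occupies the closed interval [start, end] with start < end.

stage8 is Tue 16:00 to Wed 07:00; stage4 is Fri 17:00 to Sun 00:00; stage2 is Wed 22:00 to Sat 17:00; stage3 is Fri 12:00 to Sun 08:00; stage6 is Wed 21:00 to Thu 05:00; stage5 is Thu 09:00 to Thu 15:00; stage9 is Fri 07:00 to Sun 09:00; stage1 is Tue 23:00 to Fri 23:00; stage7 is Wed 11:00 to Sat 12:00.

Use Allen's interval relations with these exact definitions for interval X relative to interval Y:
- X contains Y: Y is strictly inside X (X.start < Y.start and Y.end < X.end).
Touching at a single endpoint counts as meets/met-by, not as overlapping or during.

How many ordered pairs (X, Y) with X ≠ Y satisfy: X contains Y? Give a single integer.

8

Checking all 72 ordered pairs for relation 'contains'; matching pairs in alphabetical order:
(stage1, stage5): stage1 contains stage5 ✓
(stage1, stage6): stage1 contains stage6 ✓
(stage2, stage5): stage2 contains stage5 ✓
(stage3, stage4): stage3 contains stage4 ✓
(stage7, stage5): stage7 contains stage5 ✓
(stage7, stage6): stage7 contains stage6 ✓
(stage9, stage3): stage9 contains stage3 ✓
(stage9, stage4): stage9 contains stage4 ✓
Count: 8.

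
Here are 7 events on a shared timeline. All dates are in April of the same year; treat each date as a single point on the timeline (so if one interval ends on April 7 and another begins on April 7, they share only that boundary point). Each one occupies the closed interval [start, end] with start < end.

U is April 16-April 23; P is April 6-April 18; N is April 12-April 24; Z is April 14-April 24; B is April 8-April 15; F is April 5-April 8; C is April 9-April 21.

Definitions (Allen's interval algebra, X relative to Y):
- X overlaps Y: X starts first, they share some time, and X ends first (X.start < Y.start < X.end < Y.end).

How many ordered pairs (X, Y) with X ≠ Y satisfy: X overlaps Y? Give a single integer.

11

Checking all 42 ordered pairs for relation 'overlaps'; matching pairs in alphabetical order:
(B, C): B overlaps C ✓
(B, N): B overlaps N ✓
(B, Z): B overlaps Z ✓
(C, N): C overlaps N ✓
(C, U): C overlaps U ✓
(C, Z): C overlaps Z ✓
(F, P): F overlaps P ✓
(P, C): P overlaps C ✓
(P, N): P overlaps N ✓
(P, U): P overlaps U ✓
(P, Z): P overlaps Z ✓
Count: 11.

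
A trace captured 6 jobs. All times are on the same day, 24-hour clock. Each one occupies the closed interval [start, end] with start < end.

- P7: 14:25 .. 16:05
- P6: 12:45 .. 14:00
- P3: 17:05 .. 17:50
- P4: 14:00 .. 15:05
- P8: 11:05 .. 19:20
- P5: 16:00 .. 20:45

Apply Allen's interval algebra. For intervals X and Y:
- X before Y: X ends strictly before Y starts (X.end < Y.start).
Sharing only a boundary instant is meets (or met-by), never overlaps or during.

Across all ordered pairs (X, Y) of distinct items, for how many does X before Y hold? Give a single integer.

6

Checking all 30 ordered pairs for relation 'before'; matching pairs in alphabetical order:
(P4, P3): P4 before P3 ✓
(P4, P5): P4 before P5 ✓
(P6, P3): P6 before P3 ✓
(P6, P5): P6 before P5 ✓
(P6, P7): P6 before P7 ✓
(P7, P3): P7 before P3 ✓
Count: 6.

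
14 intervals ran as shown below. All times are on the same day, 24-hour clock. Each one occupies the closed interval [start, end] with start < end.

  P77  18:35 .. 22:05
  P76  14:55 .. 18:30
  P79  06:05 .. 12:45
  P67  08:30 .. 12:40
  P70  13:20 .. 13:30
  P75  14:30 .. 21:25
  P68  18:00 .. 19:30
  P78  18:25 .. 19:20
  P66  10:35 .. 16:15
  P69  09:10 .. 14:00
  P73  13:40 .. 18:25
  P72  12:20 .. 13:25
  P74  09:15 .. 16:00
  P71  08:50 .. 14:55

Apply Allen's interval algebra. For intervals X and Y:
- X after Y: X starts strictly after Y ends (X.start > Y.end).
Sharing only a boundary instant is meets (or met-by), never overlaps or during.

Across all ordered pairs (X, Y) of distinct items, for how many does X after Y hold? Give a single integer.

42

Checking all 182 ordered pairs for relation 'after'; matching pairs in alphabetical order:
(P68, P66): P68 after P66 ✓
(P68, P67): P68 after P67 ✓
(P68, P69): P68 after P69 ✓
(P68, P70): P68 after P70 ✓
(P68, P71): P68 after P71 ✓
(P68, P72): P68 after P72 ✓
(P68, P74): P68 after P74 ✓
(P68, P79): P68 after P79 ✓
(P70, P67): P70 after P67 ✓
(P70, P79): P70 after P79 ✓
(P73, P67): P73 after P67 ✓
(P73, P70): P73 after P70 ✓
(P73, P72): P73 after P72 ✓
(P73, P79): P73 after P79 ✓
(P75, P67): P75 after P67 ✓
(P75, P69): P75 after P69 ✓
(P75, P70): P75 after P70 ✓
(P75, P72): P75 after P72 ✓
(P75, P79): P75 after P79 ✓
(P76, P67): P76 after P67 ✓
(P76, P69): P76 after P69 ✓
(P76, P70): P76 after P70 ✓
(P76, P72): P76 after P72 ✓
(P76, P79): P76 after P79 ✓
... plus 18 further pairs not listed.
Count: 42.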